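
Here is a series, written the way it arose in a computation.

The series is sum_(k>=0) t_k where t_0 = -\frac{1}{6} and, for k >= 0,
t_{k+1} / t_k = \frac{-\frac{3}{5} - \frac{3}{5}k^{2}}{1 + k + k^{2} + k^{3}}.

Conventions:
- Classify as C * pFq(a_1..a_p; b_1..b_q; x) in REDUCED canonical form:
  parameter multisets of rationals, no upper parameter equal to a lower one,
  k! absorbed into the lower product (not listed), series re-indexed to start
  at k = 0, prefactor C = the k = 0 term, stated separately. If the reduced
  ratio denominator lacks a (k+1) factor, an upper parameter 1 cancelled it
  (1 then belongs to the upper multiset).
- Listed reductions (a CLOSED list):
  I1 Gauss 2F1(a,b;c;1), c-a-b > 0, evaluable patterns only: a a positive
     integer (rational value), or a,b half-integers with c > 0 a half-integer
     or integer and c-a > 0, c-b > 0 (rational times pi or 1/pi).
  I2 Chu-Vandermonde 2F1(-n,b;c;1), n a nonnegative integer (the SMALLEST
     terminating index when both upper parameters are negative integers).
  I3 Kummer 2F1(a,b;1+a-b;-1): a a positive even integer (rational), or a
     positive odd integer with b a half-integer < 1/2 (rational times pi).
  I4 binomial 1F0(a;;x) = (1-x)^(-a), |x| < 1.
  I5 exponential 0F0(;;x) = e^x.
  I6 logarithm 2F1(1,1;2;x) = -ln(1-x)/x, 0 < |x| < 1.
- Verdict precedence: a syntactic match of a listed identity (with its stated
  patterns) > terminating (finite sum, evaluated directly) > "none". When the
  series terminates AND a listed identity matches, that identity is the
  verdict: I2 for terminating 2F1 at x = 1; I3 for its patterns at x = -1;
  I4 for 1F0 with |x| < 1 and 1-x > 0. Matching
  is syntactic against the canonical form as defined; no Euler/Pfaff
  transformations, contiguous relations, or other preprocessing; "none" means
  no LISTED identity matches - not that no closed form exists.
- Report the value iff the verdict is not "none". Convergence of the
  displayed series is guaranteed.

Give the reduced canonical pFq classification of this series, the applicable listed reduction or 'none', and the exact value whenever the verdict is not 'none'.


The series (x = -\frac{3}{5}) is 0F0: upper {-}, lower {-}, prefactor -\frac{1}{6}. Verdict: this is exponential (I5) (the 0F0 exponential series at x = -\frac{3}{5}). Exact value: \left(-\frac{1}{6}\right) \cdot e^{-\frac{3}{5}}.

First insight: with t_0 = -\frac{1}{6}, the expanded ratio factors over Q; prefactor -1/6, roots give parameters.
Term ratio: r(k) = -\frac{3}{5} * 1 / [(k+1)] ; factor over Q: parameters, x = -\frac{3}{5}, and C = -\frac{1}{6}.


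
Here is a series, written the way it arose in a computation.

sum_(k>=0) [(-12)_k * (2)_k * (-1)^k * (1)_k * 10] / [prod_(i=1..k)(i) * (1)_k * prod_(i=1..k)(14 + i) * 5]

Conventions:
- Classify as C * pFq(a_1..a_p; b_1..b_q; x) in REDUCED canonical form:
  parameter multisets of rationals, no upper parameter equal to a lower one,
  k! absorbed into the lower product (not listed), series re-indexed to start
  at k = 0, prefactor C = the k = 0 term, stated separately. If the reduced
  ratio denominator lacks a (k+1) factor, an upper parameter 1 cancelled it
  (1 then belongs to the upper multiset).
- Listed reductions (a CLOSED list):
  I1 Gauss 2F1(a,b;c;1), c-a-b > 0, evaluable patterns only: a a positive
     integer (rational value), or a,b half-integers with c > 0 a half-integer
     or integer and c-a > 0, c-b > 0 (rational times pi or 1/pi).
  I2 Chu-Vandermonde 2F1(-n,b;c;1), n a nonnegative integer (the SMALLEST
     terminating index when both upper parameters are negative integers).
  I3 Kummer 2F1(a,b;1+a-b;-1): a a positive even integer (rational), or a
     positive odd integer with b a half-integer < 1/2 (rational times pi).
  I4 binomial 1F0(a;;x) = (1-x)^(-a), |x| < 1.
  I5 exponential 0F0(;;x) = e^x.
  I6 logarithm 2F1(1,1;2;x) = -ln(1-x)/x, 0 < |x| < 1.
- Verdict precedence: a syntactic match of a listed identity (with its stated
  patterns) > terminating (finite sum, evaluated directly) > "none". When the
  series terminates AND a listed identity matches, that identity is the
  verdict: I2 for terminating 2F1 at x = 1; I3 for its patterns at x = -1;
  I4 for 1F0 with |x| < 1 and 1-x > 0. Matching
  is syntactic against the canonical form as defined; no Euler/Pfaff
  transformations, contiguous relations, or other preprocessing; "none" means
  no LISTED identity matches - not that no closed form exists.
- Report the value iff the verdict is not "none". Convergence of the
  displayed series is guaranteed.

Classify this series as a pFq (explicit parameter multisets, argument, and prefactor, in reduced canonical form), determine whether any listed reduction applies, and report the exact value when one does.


Key observation: x = (-1) and the parameter 1 appears in both the upper and lower lists and cancels.
Term ratio: r(k) = (-1) * (k-12) (k+2) / [(k+15) (k+1)] - poly over poly, x = (-1) from leading terms; C = 2 at k = 0.

Classification (C = 2): 2F1 with upper {-12, 2}, lower {15}, argument x = -1. Verdict: this is the Kummer evaluation I3 (x = -1; c = 15 equals 1+a-b for upper {-12, 2}: listed pattern). Hence: 14.


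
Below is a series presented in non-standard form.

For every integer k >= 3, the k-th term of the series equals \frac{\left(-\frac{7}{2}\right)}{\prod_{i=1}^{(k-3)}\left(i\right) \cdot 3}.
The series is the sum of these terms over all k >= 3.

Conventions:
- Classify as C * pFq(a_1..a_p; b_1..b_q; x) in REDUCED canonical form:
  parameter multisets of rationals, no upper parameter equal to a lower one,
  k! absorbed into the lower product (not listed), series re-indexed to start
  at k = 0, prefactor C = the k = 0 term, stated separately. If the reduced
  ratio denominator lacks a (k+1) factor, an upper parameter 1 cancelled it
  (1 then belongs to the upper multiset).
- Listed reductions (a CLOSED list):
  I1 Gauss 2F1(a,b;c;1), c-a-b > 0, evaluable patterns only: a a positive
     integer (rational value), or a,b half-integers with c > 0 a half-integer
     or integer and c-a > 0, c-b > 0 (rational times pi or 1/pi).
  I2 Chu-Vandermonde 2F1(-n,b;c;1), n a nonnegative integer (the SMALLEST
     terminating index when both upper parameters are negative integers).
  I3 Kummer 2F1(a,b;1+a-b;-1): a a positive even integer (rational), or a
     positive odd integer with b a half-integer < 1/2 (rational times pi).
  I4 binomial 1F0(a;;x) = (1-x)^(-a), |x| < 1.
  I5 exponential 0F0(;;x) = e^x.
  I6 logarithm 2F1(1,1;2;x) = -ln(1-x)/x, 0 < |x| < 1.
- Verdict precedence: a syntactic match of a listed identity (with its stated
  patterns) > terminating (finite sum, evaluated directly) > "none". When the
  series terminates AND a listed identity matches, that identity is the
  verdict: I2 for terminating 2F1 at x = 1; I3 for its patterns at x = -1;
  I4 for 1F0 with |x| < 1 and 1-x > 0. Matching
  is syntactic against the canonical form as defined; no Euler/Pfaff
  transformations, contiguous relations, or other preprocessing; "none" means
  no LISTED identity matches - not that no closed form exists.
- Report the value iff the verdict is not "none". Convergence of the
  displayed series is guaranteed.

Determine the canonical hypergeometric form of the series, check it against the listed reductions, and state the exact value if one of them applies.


Key observation: x = 1 and the product of the first k integers (C = -7/6) is k!.
Step ratio: r(k) = 1 * 1 / [(k+1)] - poly over poly, x = 1 from leading terms; C = -\frac{7}{6} at k = 0.

At argument 1: a 0F0 with upper {-}, lower {-}, scaled by C = -\frac{7}{6}. Verdict: this is the exponential series (I5) (the 0F0 exponential series at x = 1). Its exact value is \left(-\frac{7}{6}\right) \cdot e^{1}.


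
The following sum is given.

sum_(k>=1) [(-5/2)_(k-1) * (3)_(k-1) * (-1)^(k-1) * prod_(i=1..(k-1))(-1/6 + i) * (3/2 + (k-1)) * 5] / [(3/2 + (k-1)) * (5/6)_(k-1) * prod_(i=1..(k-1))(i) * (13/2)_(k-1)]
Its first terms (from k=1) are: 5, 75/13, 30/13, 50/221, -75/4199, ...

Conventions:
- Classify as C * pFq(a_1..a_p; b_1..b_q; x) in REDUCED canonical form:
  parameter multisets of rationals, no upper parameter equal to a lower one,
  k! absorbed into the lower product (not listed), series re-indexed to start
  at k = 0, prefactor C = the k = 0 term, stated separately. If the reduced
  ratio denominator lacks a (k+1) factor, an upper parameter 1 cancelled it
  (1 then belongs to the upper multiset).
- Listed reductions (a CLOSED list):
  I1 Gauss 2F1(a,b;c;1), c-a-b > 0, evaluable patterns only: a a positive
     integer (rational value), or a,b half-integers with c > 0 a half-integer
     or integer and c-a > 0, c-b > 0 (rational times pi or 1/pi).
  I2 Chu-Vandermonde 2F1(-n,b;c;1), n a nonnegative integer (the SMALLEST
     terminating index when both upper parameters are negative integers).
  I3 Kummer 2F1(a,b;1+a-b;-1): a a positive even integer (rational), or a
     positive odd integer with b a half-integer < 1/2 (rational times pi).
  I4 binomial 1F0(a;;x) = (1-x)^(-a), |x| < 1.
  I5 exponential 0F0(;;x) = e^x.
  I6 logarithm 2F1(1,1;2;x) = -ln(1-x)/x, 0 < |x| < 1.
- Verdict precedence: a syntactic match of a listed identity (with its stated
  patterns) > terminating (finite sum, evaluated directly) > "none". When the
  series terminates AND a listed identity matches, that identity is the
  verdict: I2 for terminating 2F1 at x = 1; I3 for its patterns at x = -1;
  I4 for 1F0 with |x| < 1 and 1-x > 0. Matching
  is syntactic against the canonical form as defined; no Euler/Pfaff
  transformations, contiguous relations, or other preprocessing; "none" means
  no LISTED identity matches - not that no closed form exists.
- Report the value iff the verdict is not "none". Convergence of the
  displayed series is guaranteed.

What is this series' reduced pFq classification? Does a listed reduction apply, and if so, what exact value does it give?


First insight: x = (-1) and the parameter 5/6 appears in both the upper and lower lists and cancels (alongside the other common factor).
Ratio: r(k) = (-1) * (k-5/2) (k+3) / [(k+13/2) (k+1)] - poly over poly, x = (-1) from leading terms; C = 5 at k = 0.

With C = 5: the canonical form is 2F1(-5/2, 3; 13/2; -1). Verdict: Kummer's theorem (I3) fires (x = -1; c = 13/2 equals 1+a-b for upper {-5/2, 3}: listed pattern). Sum: (17325/4096) * pi.


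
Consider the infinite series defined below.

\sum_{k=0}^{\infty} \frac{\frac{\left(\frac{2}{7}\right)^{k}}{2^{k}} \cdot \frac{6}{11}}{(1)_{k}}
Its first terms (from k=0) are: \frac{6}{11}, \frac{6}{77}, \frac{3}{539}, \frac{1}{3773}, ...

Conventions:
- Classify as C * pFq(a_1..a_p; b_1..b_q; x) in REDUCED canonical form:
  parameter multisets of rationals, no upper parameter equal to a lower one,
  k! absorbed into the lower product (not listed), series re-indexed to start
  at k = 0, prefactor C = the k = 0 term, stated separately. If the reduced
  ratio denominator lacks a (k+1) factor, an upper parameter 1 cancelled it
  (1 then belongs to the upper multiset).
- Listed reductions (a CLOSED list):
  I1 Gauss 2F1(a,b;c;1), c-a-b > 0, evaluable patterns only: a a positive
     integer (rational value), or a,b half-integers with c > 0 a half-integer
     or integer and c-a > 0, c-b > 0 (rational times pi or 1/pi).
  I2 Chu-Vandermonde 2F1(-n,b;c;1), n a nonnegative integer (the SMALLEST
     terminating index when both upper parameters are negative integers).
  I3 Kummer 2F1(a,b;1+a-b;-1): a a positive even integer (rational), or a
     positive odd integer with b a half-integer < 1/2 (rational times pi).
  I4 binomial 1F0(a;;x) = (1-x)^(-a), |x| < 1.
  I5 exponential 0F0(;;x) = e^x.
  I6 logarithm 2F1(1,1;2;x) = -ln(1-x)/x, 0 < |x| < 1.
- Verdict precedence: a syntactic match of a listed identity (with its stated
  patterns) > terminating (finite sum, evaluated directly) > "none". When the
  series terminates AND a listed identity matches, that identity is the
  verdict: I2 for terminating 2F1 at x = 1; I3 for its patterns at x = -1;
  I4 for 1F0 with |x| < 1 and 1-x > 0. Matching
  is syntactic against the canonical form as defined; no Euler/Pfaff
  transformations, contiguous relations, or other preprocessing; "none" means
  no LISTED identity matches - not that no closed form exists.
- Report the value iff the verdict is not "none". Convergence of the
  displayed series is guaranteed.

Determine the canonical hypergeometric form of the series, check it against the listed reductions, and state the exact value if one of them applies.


Reduced: x = \frac{1}{7}, 0F0, upper = {-}, lower = {-}, C = \frac{6}{11}. Verdict (x = \frac{1}{7}): exponential (I5) applies (the 0F0 exponential series at x = \frac{1}{7}). Its exact value is \frac{6}{11} \cdot e^{\frac{1}{7}}.

Structural cue: x = \frac{1}{7} and the two k-th powers (prefactor 6/11) combine into one argument.
Ratio: r(k) = \frac{1}{7} * 1 / [(k+1)] - rational in k, leading ratio \frac{1}{7}; with t_0 = \frac{6}{11}, classification follows.


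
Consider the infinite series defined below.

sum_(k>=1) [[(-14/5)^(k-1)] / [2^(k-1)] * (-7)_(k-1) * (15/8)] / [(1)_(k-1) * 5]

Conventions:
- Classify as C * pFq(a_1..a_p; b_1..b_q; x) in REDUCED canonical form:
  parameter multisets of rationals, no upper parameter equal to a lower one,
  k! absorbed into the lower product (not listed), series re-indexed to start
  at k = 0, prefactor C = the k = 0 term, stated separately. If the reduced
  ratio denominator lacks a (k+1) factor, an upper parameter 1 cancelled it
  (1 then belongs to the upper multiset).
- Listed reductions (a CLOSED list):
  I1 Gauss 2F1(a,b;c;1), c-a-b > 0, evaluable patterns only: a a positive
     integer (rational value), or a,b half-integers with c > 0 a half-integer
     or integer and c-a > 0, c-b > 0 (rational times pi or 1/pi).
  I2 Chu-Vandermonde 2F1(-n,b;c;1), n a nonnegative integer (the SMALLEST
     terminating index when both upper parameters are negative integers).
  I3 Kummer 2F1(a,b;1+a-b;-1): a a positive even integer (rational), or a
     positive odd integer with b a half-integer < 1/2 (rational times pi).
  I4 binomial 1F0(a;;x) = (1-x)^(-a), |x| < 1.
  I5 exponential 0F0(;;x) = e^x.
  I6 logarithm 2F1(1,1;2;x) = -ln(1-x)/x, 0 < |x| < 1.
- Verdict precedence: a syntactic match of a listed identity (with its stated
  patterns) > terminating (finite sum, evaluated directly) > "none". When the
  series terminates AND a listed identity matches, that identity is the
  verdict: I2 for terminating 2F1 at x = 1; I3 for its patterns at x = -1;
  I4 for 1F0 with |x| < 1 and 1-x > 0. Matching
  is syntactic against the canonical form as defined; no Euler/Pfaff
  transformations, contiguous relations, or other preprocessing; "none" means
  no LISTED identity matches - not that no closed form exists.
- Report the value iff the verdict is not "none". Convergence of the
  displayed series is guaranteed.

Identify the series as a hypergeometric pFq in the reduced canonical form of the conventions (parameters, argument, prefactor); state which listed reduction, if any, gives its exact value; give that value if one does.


The series (x = -7/5) is 1F0: upper {-7}, lower {-}, prefactor 3/8. Verdict: terminating - upper parameter -7 makes this a finite sum (last index 7), evaluated exactly. Exact value: 13436928/78125.

Key observation: t_0 being 3/8, the constant factors (C = 3/8, x = -7/5) combine into one prefactor.
Ratio: r(k) = (-7/5) * (k-7) / [(k+1)] - poly over poly, x = (-7/5) from leading terms; C = 3/8 at k = 0.


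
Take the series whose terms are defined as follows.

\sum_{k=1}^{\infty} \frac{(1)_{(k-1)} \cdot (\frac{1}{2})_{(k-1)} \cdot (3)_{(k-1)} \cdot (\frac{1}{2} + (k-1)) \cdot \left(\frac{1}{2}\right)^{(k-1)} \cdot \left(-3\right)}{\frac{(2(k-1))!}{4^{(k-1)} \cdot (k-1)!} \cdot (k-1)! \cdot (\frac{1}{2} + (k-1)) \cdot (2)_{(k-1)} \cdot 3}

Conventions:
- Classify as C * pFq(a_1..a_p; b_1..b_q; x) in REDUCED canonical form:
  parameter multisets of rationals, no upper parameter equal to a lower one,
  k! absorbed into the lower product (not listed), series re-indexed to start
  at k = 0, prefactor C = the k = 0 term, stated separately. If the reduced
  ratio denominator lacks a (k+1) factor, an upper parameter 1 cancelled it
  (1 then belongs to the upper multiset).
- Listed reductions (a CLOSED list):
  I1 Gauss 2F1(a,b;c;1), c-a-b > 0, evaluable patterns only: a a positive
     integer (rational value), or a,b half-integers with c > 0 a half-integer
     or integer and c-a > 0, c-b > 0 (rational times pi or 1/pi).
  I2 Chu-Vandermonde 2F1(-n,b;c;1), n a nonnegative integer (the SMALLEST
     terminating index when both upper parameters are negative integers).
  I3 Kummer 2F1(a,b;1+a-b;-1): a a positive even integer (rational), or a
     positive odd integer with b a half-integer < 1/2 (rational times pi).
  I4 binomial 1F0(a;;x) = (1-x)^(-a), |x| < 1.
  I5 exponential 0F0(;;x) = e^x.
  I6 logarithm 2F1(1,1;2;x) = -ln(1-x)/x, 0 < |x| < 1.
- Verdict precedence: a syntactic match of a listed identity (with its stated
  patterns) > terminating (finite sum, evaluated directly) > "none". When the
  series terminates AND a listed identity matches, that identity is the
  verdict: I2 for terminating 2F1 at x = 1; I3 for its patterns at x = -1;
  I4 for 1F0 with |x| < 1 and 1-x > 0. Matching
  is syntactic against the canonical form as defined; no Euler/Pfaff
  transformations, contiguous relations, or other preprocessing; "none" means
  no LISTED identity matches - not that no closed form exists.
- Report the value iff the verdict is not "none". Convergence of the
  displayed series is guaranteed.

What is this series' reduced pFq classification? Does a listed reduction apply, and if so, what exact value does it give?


Reduced: x = \frac{1}{2}, 2F1, upper = {1, 3}, lower = {2}, C = -1. Verdict: none. Every listed pattern misses the 2F1 form at \frac{1}{2}, upper {1, 3}.

Key observation: t_0 being -1, the constant factors (C = -1) combine into one prefactor.
Adjacent-term ratio: r(k) = \frac{1}{2} * (k+1) (k+3) / [(k+2) (k+1)] - rational in k, leading ratio \frac{1}{2}; with t_0 = -1, classification follows.


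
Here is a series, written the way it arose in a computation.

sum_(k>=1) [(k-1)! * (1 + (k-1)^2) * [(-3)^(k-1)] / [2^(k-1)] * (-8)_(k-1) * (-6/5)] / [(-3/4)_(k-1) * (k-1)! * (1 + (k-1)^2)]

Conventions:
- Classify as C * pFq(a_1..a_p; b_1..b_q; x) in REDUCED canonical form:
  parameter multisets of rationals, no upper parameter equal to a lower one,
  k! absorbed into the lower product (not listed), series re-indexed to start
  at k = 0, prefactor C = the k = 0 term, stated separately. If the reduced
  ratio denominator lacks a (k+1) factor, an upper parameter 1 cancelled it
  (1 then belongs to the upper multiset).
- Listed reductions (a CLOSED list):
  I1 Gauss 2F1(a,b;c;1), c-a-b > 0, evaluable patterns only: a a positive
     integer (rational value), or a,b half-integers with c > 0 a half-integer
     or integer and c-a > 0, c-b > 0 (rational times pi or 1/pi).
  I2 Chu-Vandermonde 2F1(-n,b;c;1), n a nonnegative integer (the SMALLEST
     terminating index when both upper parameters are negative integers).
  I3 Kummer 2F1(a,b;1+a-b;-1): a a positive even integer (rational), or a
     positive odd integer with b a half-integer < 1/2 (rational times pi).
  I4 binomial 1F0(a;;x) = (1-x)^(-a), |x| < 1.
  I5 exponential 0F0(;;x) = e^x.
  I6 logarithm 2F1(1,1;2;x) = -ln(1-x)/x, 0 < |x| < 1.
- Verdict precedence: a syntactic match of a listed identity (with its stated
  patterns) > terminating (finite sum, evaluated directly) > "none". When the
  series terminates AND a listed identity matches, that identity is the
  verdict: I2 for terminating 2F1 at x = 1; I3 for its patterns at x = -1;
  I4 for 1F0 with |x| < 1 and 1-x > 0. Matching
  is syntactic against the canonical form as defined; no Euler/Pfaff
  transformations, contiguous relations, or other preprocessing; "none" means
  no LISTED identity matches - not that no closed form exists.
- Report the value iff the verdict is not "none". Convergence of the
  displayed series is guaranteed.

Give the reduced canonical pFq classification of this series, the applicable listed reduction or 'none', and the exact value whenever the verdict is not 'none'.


With C = -6/5: the canonical form is 2F1(-8, 1; -3/4; -3/2). Verdict: terminating at k = 8: the factor (-8)_k kills every later term; summing the 9 survivors is exact. Its exact value is 3490462242/27625.

The tell: t_0 being -6/5, the factor k^2 + 1 cancels (top and bottom), leaving C = -6/5, x = -3/2.
Consecutive-term ratio: r(k) = (-3/2) * (k-8) (k+1) / [(k-3/4) (k+1)] - rational in k. x = (-3/2); t_0 = -6/5; negate the roots.


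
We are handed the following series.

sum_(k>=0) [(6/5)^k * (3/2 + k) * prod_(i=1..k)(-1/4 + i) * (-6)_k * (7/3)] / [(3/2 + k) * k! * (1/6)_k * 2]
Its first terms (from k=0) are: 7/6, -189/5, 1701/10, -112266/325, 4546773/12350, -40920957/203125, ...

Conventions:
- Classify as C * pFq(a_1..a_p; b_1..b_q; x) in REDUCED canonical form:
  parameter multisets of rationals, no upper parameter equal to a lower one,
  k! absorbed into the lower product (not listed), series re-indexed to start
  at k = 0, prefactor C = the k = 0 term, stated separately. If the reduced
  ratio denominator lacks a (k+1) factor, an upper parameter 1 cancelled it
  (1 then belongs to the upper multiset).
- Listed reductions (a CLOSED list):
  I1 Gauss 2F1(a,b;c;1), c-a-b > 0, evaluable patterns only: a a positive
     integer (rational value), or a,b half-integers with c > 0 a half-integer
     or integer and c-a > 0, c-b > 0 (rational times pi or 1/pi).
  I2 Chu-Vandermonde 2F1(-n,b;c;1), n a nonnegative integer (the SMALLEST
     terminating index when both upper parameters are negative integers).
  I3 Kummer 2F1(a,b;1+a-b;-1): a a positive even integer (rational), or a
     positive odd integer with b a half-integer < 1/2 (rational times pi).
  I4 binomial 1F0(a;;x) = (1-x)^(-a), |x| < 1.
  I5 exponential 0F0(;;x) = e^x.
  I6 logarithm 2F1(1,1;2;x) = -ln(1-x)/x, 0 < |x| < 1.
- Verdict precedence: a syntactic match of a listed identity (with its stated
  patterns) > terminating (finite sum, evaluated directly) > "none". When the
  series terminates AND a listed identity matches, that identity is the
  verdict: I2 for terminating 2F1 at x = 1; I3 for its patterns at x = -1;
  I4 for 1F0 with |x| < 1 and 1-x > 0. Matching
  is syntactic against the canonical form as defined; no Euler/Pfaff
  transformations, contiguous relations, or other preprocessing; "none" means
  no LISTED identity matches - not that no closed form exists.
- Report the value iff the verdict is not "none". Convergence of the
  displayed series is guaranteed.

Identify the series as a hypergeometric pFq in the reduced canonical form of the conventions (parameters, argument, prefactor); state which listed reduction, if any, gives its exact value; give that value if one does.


Classification (C = 7/6): 2F1 with upper {-6, 3/4}, lower {1/6}, argument x = 6/5. Verdict: terminating - upper parameter -6 makes this a finite sum (last index 6), evaluated exactly. Value: -760929092/1794609375.

Structural cue: with t_0 = 7/6, the factor k + 3/2 cancels (top and bottom), leaving C = 7/6.
Step ratio: r(k) = (6/5) * (k-6) (k+3/4) / [(k+1/6) (k+1)] - rational in k, leading ratio (6/5); with t_0 = 7/6, classification follows.


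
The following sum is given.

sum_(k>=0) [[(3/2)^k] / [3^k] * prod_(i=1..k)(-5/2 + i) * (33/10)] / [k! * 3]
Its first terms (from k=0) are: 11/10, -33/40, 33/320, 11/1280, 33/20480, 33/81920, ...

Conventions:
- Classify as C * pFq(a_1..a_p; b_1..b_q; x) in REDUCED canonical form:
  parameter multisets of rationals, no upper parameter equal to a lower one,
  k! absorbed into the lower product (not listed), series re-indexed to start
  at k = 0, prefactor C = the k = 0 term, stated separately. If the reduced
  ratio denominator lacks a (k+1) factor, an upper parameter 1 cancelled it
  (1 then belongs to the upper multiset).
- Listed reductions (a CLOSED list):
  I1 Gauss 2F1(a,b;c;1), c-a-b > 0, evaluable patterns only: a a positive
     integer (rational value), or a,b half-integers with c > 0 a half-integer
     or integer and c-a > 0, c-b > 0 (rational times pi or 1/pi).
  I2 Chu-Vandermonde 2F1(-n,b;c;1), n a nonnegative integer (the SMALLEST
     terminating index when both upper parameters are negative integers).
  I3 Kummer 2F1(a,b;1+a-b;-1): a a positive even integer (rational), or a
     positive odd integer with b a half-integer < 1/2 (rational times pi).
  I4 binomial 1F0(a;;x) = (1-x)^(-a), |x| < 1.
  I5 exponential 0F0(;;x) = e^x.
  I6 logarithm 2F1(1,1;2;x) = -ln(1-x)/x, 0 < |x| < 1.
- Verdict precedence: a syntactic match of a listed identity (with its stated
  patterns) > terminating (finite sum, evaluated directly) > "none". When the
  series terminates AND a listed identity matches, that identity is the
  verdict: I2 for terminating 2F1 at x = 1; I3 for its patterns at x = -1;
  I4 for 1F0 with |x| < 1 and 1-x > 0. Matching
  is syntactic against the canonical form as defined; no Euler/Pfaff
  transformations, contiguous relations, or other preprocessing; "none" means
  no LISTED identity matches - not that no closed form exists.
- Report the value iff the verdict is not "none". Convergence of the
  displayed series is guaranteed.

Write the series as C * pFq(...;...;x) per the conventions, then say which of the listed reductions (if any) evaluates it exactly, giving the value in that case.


With C = 11/10: the canonical form is 1F0(-3/2; -; 1/2). Verdict (x = 1/2): the binomial series (I4) applies (the 1F0 binomial series: exponent 3/2, x = 1/2). Exact value: (11/10) * (1/2)^(3/2).

First insight: t_0 = 11/10 here, and the running product (C = 11/10, x = 1/2) telescopes to a rising factorial.
Step ratio: r(k) = (1/2) * (k-3/2) / [(k+1)] - rational in k, leading ratio (1/2); with t_0 = 11/10, classification follows.


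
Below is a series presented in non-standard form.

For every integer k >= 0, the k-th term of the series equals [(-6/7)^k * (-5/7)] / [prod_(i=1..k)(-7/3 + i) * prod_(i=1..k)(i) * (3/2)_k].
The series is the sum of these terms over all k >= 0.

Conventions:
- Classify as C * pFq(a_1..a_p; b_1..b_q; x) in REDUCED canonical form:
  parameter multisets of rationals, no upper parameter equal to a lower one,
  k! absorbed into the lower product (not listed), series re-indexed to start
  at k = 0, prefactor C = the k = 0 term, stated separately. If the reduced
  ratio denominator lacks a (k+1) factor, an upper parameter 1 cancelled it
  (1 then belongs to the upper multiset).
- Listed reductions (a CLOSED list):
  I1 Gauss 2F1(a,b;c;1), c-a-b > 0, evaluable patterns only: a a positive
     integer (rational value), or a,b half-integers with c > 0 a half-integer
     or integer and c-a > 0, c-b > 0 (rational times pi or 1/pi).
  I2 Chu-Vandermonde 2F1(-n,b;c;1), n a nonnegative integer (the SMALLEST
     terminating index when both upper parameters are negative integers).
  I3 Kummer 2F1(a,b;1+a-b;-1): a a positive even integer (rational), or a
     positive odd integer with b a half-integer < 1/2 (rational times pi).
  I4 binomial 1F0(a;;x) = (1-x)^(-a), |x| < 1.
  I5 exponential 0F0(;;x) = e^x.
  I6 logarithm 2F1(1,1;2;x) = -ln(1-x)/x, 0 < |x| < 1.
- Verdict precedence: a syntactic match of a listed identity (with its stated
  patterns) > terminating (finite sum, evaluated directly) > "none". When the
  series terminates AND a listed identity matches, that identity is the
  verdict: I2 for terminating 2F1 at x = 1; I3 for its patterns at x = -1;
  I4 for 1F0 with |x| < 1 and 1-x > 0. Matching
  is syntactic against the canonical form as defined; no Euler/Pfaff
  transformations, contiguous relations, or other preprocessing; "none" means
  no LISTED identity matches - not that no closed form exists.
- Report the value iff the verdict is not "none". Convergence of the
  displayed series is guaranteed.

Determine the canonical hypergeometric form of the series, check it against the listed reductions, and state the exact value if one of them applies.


The tell: t_0 = -5/7 here, and the lower running product (C = -5/7) is a rising factorial.
Ratio: r(k) = (-6/7) * 1 / [(k-4/3) (k+3/2) (k+1)] ; factor over Q: parameters, x = (-6/7), and C = -5/7.

This is -5/7 * 0F2(-; -4/3, 3/2; -6/7) in reduced canonical form. Verdict: none - at argument -6/7 the multisets {-} ; {-4/3, 3/2} match no listed identity.


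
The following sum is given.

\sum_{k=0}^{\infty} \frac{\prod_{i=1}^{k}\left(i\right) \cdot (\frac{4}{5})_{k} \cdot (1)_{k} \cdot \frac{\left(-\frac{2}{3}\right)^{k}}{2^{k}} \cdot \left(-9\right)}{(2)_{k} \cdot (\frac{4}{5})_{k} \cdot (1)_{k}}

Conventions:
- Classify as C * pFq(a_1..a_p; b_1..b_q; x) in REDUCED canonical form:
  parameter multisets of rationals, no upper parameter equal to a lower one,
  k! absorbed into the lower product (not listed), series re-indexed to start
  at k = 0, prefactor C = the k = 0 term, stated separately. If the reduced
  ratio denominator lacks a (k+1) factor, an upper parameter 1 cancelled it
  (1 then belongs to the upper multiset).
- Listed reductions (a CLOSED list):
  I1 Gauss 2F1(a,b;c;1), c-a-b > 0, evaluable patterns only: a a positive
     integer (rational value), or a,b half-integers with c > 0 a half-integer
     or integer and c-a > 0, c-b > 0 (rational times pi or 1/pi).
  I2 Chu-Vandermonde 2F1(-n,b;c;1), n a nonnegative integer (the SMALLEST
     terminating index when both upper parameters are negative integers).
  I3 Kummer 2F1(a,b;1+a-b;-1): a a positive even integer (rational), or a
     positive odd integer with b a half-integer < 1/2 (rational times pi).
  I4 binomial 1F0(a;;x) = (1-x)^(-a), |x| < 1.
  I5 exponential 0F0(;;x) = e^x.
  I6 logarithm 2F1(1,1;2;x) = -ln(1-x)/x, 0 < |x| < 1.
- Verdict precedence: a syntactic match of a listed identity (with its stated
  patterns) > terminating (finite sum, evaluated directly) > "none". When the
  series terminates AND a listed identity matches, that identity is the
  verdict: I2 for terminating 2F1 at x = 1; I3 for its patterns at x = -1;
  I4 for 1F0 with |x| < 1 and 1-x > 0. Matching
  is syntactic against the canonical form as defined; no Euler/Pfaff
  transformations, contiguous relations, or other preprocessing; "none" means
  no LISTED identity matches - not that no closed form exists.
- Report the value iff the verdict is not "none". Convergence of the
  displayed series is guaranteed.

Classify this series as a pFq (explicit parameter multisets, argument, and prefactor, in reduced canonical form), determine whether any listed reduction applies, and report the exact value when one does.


Canonical form: C = -9 times 2F1 with upper {1, 1}, lower {2}, x = -\frac{1}{3}. Verdict at x = -\frac{1}{3}: the logarithmic series (I6) matches (the logarithm: parameters (1,1;2), x = -\frac{1}{3}). Sum: \left(-27\right) \cdot \ln\left(\frac{4}{3}\right).

Key observation: with t_0 = -9, the two k-th powers (prefactor -9) combine into one argument.
Consecutive-term ratio: r(k) = -\frac{1}{3} * (k+1) (k+1) / [(k+2) (k+1)] - rational; roots negated = parameters, x = -\frac{1}{3}, C = -9.


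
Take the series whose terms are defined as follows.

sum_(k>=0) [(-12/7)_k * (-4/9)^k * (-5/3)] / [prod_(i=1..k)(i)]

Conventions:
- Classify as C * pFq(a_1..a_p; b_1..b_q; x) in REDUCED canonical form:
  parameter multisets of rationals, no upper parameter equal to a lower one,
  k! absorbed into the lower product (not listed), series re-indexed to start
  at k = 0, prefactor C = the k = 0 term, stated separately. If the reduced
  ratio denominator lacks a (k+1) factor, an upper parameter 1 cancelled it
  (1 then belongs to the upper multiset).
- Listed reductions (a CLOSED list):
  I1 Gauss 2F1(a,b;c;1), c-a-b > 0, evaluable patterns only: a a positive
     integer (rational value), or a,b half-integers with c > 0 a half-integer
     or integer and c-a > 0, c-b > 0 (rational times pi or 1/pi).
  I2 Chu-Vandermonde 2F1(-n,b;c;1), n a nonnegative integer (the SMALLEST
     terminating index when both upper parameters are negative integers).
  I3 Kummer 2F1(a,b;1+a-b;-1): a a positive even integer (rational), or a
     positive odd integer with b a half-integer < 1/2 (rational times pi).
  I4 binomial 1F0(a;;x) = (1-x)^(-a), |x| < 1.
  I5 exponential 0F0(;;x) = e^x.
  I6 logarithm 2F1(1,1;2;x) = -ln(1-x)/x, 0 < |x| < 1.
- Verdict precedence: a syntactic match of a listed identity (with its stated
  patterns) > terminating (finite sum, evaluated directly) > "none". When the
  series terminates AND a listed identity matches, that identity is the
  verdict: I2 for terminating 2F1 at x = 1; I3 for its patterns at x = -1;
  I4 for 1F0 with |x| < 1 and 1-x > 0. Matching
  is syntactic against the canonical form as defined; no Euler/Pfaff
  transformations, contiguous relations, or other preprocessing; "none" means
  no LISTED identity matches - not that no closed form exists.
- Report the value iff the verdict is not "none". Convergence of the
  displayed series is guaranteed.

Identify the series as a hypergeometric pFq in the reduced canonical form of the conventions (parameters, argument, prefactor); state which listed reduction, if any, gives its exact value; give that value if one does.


The tell: from the first term -5/3: the product of the first k integers (C = -5/3, x = -4/9) is k!.
Term ratio: r(k) = (-4/9) * (k-12/7) / [(k+1)] ; factor over Q: parameters, x = (-4/9), and C = -5/3.

Canonical form: C = -5/3 times 1F0 with upper {-12/7}, lower {-}, x = -4/9. Verdict: the binomial series (I4) applies (the 1F0 binomial series: exponent 12/7, x = -4/9). Value: (-5/3) * (13/9)^(12/7).


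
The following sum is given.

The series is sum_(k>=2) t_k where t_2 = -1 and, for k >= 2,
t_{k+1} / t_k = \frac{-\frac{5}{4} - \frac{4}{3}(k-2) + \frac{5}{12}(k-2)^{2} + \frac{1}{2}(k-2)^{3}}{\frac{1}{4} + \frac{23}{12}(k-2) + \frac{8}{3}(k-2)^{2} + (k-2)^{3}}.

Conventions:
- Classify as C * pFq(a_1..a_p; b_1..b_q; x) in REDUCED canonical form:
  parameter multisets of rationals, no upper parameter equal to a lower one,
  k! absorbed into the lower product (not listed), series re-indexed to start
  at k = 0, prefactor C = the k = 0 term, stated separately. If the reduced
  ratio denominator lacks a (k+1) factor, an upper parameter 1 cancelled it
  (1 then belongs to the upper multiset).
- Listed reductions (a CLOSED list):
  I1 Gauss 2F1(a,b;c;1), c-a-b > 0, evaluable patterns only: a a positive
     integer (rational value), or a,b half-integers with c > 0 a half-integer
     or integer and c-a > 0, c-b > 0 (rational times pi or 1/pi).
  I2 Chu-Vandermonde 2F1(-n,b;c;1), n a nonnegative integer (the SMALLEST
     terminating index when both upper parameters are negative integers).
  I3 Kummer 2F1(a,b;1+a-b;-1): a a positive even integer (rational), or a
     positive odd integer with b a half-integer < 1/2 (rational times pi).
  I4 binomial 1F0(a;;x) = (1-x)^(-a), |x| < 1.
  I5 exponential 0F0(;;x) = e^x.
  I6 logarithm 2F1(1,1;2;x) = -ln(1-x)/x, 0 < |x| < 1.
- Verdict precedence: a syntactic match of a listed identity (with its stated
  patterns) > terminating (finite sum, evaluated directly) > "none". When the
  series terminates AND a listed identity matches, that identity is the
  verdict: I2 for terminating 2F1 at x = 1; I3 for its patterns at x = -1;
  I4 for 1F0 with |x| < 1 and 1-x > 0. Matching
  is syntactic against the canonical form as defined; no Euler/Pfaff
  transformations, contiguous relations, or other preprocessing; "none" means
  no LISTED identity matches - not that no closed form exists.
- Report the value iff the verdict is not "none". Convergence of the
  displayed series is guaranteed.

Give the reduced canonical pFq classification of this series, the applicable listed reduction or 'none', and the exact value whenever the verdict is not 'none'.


Reduced: x = \frac{1}{2}, 2F1, upper = {-\frac{5}{3}, 1}, lower = {\frac{1}{6}}, C = -1. Verdict: none. A 2F1 with upper {-\frac{5}{3}, 1} fits none of I1-I6 at x = \frac{1}{2}; the sum runs forever.

Key observation: with t_0 = -1, cancel k + 3/2 from the displayed ratio first; then C = -1, x = 1/2.
Step ratio: r(k) = \frac{1}{2} * (k-\frac{5}{3}) (k+1) / [(k+\frac{1}{6}) (k+1)] - poly over poly, x = \frac{1}{2} from leading terms; C = -1 at k = 0.


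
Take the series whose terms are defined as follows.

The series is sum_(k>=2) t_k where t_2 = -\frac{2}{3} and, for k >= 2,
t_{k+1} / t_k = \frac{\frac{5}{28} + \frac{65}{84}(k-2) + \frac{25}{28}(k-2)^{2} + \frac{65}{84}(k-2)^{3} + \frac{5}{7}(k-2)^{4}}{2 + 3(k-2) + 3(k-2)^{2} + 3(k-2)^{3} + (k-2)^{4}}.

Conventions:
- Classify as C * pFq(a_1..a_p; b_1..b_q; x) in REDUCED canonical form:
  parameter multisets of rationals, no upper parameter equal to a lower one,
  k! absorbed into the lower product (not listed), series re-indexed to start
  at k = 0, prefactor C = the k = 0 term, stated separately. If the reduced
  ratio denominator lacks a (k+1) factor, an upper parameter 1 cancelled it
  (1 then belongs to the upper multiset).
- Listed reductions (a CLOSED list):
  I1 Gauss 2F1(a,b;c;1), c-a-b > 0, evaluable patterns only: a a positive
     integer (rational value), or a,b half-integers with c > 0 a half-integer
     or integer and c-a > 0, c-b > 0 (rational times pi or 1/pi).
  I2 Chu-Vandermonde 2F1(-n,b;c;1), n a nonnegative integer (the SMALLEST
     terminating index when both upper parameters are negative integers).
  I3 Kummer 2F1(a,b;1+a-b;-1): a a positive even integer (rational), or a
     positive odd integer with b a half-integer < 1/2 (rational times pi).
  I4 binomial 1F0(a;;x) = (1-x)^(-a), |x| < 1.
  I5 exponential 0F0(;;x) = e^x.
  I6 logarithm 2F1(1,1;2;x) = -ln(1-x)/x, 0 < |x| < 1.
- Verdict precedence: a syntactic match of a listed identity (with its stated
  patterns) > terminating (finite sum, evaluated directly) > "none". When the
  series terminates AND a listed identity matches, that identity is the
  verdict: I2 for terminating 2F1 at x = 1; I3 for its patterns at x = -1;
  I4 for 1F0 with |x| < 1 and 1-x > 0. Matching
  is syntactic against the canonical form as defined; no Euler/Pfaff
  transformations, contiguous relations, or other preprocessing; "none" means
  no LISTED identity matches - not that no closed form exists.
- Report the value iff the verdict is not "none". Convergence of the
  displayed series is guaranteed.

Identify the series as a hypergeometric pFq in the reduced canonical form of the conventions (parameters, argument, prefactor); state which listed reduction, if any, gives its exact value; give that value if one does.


Key observation: from the first term -\frac{2}{3}: roots of the ratio polynomials (C = -2/3, x = 5/7) are the negated parameters.
Ratio: r(k) = \frac{5}{7} * (k+\frac{1}{3}) (k+\frac{3}{4}) / [(k+2) (k+1)] - rational in k. x = \frac{5}{7}; t_0 = -\frac{2}{3}; negate the roots.

x = \frac{5}{7} here; the reduced form reads 2F1, upper {\frac{1}{3}, \frac{3}{4}}, lower {2}, C = -\frac{2}{3}. Verdict: no listed reduction: x = \frac{5}{7} and upper {\frac{1}{3}, \frac{3}{4}} fail every I1-I6 pattern.


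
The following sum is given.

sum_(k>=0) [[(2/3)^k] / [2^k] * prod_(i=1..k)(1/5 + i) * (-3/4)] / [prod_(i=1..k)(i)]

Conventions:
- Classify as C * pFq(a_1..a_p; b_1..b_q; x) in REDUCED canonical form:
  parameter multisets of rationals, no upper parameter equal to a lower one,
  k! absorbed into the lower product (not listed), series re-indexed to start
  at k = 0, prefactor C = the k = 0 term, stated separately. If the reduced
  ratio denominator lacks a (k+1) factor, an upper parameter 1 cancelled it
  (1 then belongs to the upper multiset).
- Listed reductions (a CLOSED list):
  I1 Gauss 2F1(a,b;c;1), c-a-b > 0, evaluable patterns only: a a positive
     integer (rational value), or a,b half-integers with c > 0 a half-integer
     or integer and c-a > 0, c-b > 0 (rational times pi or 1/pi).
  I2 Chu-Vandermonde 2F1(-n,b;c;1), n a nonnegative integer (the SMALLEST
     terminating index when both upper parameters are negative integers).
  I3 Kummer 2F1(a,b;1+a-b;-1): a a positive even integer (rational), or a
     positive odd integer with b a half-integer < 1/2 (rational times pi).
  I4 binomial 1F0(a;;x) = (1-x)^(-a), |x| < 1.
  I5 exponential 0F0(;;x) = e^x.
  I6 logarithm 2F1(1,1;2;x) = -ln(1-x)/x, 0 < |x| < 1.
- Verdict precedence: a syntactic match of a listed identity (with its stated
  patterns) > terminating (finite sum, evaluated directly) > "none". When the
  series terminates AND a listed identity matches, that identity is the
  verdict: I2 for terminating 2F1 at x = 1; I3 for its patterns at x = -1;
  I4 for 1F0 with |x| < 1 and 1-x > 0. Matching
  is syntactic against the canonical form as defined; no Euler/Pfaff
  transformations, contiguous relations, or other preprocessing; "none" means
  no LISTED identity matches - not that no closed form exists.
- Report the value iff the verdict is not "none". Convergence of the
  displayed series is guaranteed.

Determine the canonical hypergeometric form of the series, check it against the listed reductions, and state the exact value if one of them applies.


Prefactor -3/4, argument 1/3: 1F0 with upper {6/5} over lower {-}. Verdict: the binomial series (I4) applies (the 1F0 binomial series: exponent -6/5, x = 1/3). Sum: (-3/4) * (2/3)^(-6/5).

The tell: t_0 being -3/4, the product of the first k integers (C = -3/4) is k!.
Ratio: r(k) = (1/3) * (k+6/5) / [(k+1)] - rational; roots negated = parameters, x = (1/3), C = -3/4.
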